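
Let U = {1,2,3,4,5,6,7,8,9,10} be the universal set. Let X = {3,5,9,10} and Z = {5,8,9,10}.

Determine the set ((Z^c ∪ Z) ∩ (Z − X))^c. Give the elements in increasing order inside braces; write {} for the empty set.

{1,2,3,4,5,6,7,9,10}

Z^c = {1,2,3,4,6,7}
Z^c ∪ Z = {1,2,3,4,5,6,7,8,9,10}
Z − X = {8}
(Z^c ∪ Z) ∩ (Z − X) = {8}
((Z^c ∪ Z) ∩ (Z − X))^c = {1,2,3,4,5,6,7,9,10}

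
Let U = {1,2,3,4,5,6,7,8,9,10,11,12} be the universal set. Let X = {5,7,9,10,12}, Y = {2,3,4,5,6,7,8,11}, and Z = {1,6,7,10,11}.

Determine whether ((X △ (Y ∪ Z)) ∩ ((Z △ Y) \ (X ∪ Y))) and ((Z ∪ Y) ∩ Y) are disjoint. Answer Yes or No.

Y ∪ Z = {1,2,3,4,5,6,7,8,10,11}
X △ (Y ∪ Z) = {1,2,3,4,6,8,9,11,12}
Z △ Y = {1,2,3,4,5,8,10}
X ∪ Y = {2,3,4,5,6,7,8,9,10,11,12}
(Z △ Y) \ (X ∪ Y) = {1}
(X △ (Y ∪ Z)) ∩ ((Z △ Y) \ (X ∪ Y)) = {1}
Z ∪ Y = {1,2,3,4,5,6,7,8,10,11}
(Z ∪ Y) ∩ Y = {2,3,4,5,6,7,8,11}
{1} and {2,3,4,5,6,7,8,11} share no elements.

Yes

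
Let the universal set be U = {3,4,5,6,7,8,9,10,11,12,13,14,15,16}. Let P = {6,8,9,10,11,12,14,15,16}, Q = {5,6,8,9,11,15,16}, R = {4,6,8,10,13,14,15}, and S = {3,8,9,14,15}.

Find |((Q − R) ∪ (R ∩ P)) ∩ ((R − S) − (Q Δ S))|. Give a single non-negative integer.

Q − R = {5,9,11,16}
R ∩ P = {6,8,10,14,15}
(Q − R) ∪ (R ∩ P) = {5,6,8,9,10,11,14,15,16}
R − S = {4,6,10,13}
Q Δ S = {3,5,6,11,14,16}
(R − S) − (Q Δ S) = {4,10,13}
((Q − R) ∪ (R ∩ P)) ∩ ((R − S) − (Q Δ S)) = {10}
|((Q − R) ∪ (R ∩ P)) ∩ ((R − S) − (Q Δ S))| = 1

1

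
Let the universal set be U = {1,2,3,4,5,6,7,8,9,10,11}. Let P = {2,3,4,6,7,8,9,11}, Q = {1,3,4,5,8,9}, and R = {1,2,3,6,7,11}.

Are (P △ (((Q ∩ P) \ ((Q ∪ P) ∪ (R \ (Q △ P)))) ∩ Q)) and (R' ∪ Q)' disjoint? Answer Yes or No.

Q ∩ P = {3,4,8,9}
Q ∪ P = {1,2,3,4,5,6,7,8,9,11}
Q △ P = {1,2,5,6,7,11}
R \ (Q △ P) = {3}
(Q ∪ P) ∪ (R \ (Q △ P)) = {1,2,3,4,5,6,7,8,9,11}
(Q ∩ P) \ ((Q ∪ P) ∪ (R \ (Q △ P))) = {}
((Q ∩ P) \ ((Q ∪ P) ∪ (R \ (Q △ P)))) ∩ Q = {}
P △ (((Q ∩ P) \ ((Q ∪ P) ∪ (R \ (Q △ P)))) ∩ Q) = {2,3,4,6,7,8,9,11}
R' = {4,5,8,9,10}
R' ∪ Q = {1,3,4,5,8,9,10}
(R' ∪ Q)' = {2,6,7,11}
2 lies in both, so they are not disjoint.

No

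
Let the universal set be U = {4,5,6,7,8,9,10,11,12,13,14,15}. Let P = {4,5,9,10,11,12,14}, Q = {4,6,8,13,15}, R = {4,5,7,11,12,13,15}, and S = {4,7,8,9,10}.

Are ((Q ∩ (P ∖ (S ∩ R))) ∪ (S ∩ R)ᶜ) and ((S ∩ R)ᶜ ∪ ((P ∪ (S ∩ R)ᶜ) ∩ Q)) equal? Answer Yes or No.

S ∩ R = {4,7}
P ∖ (S ∩ R) = {5,9,10,11,12,14}
Q ∩ (P ∖ (S ∩ R)) = {}
(S ∩ R)ᶜ = {5,6,8,9,10,11,12,13,14,15}
(Q ∩ (P ∖ (S ∩ R))) ∪ (S ∩ R)ᶜ = {5,6,8,9,10,11,12,13,14,15}
P ∪ (S ∩ R)ᶜ = {4,5,6,8,9,10,11,12,13,14,15}
(P ∪ (S ∩ R)ᶜ) ∩ Q = {4,6,8,13,15}
(S ∩ R)ᶜ ∪ ((P ∪ (S ∩ R)ᶜ) ∩ Q) = {4,5,6,8,9,10,11,12,13,14,15}
4 ∈ (S ∩ R)ᶜ ∪ ((P ∪ (S ∩ R)ᶜ) ∩ Q) but 4 ∉ (Q ∩ (P ∖ (S ∩ R))) ∪ (S ∩ R)ᶜ, so they differ.

No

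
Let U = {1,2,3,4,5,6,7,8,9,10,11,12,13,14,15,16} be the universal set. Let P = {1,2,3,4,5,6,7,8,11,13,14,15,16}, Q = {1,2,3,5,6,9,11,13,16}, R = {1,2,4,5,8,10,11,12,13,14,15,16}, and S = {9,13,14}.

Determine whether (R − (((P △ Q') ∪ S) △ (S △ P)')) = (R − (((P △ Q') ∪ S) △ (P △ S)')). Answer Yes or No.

Yes

Q' = {4,7,8,10,12,14,15}
P △ Q' = {1,2,3,5,6,10,11,12,13,16}
(P △ Q') ∪ S = {1,2,3,5,6,9,10,11,12,13,14,16}
S △ P = {1,2,3,4,5,6,7,8,9,11,15,16}
(S △ P)' = {10,12,13,14}
((P △ Q') ∪ S) △ (S △ P)' = {1,2,3,5,6,9,11,16}
R − (((P △ Q') ∪ S) △ (S △ P)') = {4,8,10,12,13,14,15}
P △ S = {1,2,3,4,5,6,7,8,9,11,15,16}
(P △ S)' = {10,12,13,14}
((P △ Q') ∪ S) △ (P △ S)' = {1,2,3,5,6,9,11,16}
R − (((P △ Q') ∪ S) △ (P △ S)') = {4,8,10,12,13,14,15}
Both equal {4,8,10,12,13,14,15}, so R − (((P △ Q') ∪ S) △ (S △ P)') = R − (((P △ Q') ∪ S) △ (P △ S)').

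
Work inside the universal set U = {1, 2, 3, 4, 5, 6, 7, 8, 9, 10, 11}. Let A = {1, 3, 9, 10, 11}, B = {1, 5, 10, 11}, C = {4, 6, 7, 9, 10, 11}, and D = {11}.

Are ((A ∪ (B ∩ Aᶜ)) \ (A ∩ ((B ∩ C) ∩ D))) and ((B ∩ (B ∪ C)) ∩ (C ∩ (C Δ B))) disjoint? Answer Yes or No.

Aᶜ = {2, 4, 5, 6, 7, 8}
B ∩ Aᶜ = {5}
A ∪ (B ∩ Aᶜ) = {1, 3, 5, 9, 10, 11}
B ∩ C = {10, 11}
(B ∩ C) ∩ D = {11}
A ∩ ((B ∩ C) ∩ D) = {11}
(A ∪ (B ∩ Aᶜ)) \ (A ∩ ((B ∩ C) ∩ D)) = {1, 3, 5, 9, 10}
B ∪ C = {1, 4, 5, 6, 7, 9, 10, 11}
B ∩ (B ∪ C) = {1, 5, 10, 11}
C Δ B = {1, 4, 5, 6, 7, 9}
C ∩ (C Δ B) = {4, 6, 7, 9}
(B ∩ (B ∪ C)) ∩ (C ∩ (C Δ B)) = {}
{1, 3, 5, 9, 10} and {} share no elements.

Yes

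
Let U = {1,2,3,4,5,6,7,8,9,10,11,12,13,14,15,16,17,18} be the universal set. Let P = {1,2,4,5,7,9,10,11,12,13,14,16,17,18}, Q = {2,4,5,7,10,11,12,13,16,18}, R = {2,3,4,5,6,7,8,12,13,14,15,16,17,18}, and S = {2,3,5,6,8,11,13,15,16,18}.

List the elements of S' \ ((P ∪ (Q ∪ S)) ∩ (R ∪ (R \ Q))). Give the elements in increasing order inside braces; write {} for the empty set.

{1,9,10}

S' = {1,4,7,9,10,12,14,17}
Q ∪ S = {2,3,4,5,6,7,8,10,11,12,13,15,16,18}
P ∪ (Q ∪ S) = {1,2,3,4,5,6,7,8,9,10,11,12,13,14,15,16,17,18}
R \ Q = {3,6,8,14,15,17}
R ∪ (R \ Q) = {2,3,4,5,6,7,8,12,13,14,15,16,17,18}
(P ∪ (Q ∪ S)) ∩ (R ∪ (R \ Q)) = {2,3,4,5,6,7,8,12,13,14,15,16,17,18}
S' \ ((P ∪ (Q ∪ S)) ∩ (R ∪ (R \ Q))) = {1,9,10}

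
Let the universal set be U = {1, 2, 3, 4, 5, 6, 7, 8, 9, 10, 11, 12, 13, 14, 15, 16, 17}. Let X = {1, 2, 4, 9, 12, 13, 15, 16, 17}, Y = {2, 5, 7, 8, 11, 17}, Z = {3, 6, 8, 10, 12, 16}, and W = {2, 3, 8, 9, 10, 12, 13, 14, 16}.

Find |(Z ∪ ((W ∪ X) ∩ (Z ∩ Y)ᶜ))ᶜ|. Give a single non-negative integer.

W ∪ X = {1, 2, 3, 4, 8, 9, 10, 12, 13, 14, 15, 16, 17}
Z ∩ Y = {8}
(Z ∩ Y)ᶜ = {1, 2, 3, 4, 5, 6, 7, 9, 10, 11, 12, 13, 14, 15, 16, 17}
(W ∪ X) ∩ (Z ∩ Y)ᶜ = {1, 2, 3, 4, 9, 10, 12, 13, 14, 15, 16, 17}
Z ∪ ((W ∪ X) ∩ (Z ∩ Y)ᶜ) = {1, 2, 3, 4, 6, 8, 9, 10, 12, 13, 14, 15, 16, 17}
(Z ∪ ((W ∪ X) ∩ (Z ∩ Y)ᶜ))ᶜ = {5, 7, 11}
|(Z ∪ ((W ∪ X) ∩ (Z ∩ Y)ᶜ))ᶜ| = 3

3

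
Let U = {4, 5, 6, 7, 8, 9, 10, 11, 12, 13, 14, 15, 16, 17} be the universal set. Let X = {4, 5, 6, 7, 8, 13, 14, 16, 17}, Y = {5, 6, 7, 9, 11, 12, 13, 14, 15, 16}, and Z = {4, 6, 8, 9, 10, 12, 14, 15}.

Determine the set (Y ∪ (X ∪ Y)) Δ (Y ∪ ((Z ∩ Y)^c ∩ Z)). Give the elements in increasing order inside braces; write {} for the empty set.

X ∪ Y = {4, 5, 6, 7, 8, 9, 11, 12, 13, 14, 15, 16, 17}
Y ∪ (X ∪ Y) = {4, 5, 6, 7, 8, 9, 11, 12, 13, 14, 15, 16, 17}
Z ∩ Y = {6, 9, 12, 14, 15}
(Z ∩ Y)^c = {4, 5, 7, 8, 10, 11, 13, 16, 17}
(Z ∩ Y)^c ∩ Z = {4, 8, 10}
Y ∪ ((Z ∩ Y)^c ∩ Z) = {4, 5, 6, 7, 8, 9, 10, 11, 12, 13, 14, 15, 16}
(Y ∪ (X ∪ Y)) Δ (Y ∪ ((Z ∩ Y)^c ∩ Z)) = {10, 17}

{10, 17}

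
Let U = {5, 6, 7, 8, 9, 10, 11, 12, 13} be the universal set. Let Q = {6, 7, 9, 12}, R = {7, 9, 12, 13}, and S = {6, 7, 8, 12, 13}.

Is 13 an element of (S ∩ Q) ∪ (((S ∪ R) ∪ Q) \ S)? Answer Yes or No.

13 ∈ S and 13 ∉ Q, so 13 ∉ S ∩ Q
13 ∈ S and 13 ∈ R, so 13 ∈ S ∪ R
13 ∈ (S ∪ R) and 13 ∉ Q, so 13 ∈ (S ∪ R) ∪ Q
13 ∈ ((S ∪ R) ∪ Q) and 13 ∈ S, so 13 ∉ ((S ∪ R) ∪ Q) \ S
13 ∉ (S ∩ Q) and 13 ∉ (((S ∪ R) ∪ Q) \ S), so 13 ∉ (S ∩ Q) ∪ (((S ∪ R) ∪ Q) \ S)

No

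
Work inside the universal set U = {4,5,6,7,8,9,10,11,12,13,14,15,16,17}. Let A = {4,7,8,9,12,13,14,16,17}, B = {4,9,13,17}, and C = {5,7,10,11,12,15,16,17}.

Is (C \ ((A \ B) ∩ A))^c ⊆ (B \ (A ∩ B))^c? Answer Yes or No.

Yes

A \ B = {7,8,12,14,16}
(A \ B) ∩ A = {7,8,12,14,16}
C \ ((A \ B) ∩ A) = {5,10,11,15,17}
(C \ ((A \ B) ∩ A))^c = {4,6,7,8,9,12,13,14,16}
A ∩ B = {4,9,13,17}
B \ (A ∩ B) = {}
(B \ (A ∩ B))^c = {4,5,6,7,8,9,10,11,12,13,14,15,16,17}
Every element of {4,6,7,8,9,12,13,14,16} is in {4,5,6,7,8,9,10,11,12,13,14,15,16,17}, so (C \ ((A \ B) ∩ A))^c ⊆ (B \ (A ∩ B))^c.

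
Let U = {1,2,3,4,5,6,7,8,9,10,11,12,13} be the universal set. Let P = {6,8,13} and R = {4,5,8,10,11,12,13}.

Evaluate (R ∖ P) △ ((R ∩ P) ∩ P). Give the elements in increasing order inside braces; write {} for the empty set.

R ∖ P = {4,5,10,11,12}
R ∩ P = {8,13}
(R ∩ P) ∩ P = {8,13}
(R ∖ P) △ ((R ∩ P) ∩ P) = {4,5,8,10,11,12,13}

{4,5,8,10,11,12,13}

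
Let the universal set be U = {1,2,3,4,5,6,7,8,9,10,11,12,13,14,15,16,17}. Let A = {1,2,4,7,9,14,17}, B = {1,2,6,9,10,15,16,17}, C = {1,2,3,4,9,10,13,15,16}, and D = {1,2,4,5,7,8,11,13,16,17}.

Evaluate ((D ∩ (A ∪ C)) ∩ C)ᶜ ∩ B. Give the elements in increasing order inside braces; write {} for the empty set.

{6,9,10,15,17}

A ∪ C = {1,2,3,4,7,9,10,13,14,15,16,17}
D ∩ (A ∪ C) = {1,2,4,7,13,16,17}
(D ∩ (A ∪ C)) ∩ C = {1,2,4,13,16}
((D ∩ (A ∪ C)) ∩ C)ᶜ = {3,5,6,7,8,9,10,11,12,14,15,17}
((D ∩ (A ∪ C)) ∩ C)ᶜ ∩ B = {6,9,10,15,17}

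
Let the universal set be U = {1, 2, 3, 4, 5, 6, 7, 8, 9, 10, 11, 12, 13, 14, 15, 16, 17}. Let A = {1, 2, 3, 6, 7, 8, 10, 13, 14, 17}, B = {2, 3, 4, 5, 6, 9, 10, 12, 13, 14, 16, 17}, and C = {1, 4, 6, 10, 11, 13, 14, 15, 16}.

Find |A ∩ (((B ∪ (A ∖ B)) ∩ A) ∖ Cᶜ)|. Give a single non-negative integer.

5

A ∖ B = {1, 7, 8}
B ∪ (A ∖ B) = {1, 2, 3, 4, 5, 6, 7, 8, 9, 10, 12, 13, 14, 16, 17}
(B ∪ (A ∖ B)) ∩ A = {1, 2, 3, 6, 7, 8, 10, 13, 14, 17}
Cᶜ = {2, 3, 5, 7, 8, 9, 12, 17}
((B ∪ (A ∖ B)) ∩ A) ∖ Cᶜ = {1, 6, 10, 13, 14}
A ∩ (((B ∪ (A ∖ B)) ∩ A) ∖ Cᶜ) = {1, 6, 10, 13, 14}
|A ∩ (((B ∪ (A ∖ B)) ∩ A) ∖ Cᶜ)| = 5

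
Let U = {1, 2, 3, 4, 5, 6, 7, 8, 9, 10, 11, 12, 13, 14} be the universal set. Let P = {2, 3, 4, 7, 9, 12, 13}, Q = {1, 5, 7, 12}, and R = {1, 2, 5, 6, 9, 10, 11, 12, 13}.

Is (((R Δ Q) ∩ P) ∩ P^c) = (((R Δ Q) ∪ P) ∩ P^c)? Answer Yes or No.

R Δ Q = {2, 6, 7, 9, 10, 11, 13}
(R Δ Q) ∩ P = {2, 7, 9, 13}
P^c = {1, 5, 6, 8, 10, 11, 14}
((R Δ Q) ∩ P) ∩ P^c = {}
(R Δ Q) ∪ P = {2, 3, 4, 6, 7, 9, 10, 11, 12, 13}
((R Δ Q) ∪ P) ∩ P^c = {6, 10, 11}
6 ∈ ((R Δ Q) ∪ P) ∩ P^c but 6 ∉ ((R Δ Q) ∩ P) ∩ P^c, so they differ.

No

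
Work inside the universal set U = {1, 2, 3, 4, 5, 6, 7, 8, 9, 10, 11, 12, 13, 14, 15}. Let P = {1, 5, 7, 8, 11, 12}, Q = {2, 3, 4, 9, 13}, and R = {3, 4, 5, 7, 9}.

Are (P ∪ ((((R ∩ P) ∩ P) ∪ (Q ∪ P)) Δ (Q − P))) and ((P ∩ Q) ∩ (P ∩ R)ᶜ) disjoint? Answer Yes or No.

Yes

R ∩ P = {5, 7}
(R ∩ P) ∩ P = {5, 7}
Q ∪ P = {1, 2, 3, 4, 5, 7, 8, 9, 11, 12, 13}
((R ∩ P) ∩ P) ∪ (Q ∪ P) = {1, 2, 3, 4, 5, 7, 8, 9, 11, 12, 13}
Q − P = {2, 3, 4, 9, 13}
(((R ∩ P) ∩ P) ∪ (Q ∪ P)) Δ (Q − P) = {1, 5, 7, 8, 11, 12}
P ∪ ((((R ∩ P) ∩ P) ∪ (Q ∪ P)) Δ (Q − P)) = {1, 5, 7, 8, 11, 12}
P ∩ Q = {}
P ∩ R = {5, 7}
(P ∩ R)ᶜ = {1, 2, 3, 4, 6, 8, 9, 10, 11, 12, 13, 14, 15}
(P ∩ Q) ∩ (P ∩ R)ᶜ = {}
{1, 5, 7, 8, 11, 12} and {} share no elements.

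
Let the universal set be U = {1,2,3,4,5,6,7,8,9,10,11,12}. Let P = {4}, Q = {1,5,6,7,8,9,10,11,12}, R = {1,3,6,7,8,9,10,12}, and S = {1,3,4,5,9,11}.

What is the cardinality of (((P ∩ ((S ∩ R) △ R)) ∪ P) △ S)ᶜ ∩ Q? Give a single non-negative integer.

S ∩ R = {1,3,9}
(S ∩ R) △ R = {6,7,8,10,12}
P ∩ ((S ∩ R) △ R) = {}
(P ∩ ((S ∩ R) △ R)) ∪ P = {4}
((P ∩ ((S ∩ R) △ R)) ∪ P) △ S = {1,3,5,9,11}
(((P ∩ ((S ∩ R) △ R)) ∪ P) △ S)ᶜ = {2,4,6,7,8,10,12}
(((P ∩ ((S ∩ R) △ R)) ∪ P) △ S)ᶜ ∩ Q = {6,7,8,10,12}
|(((P ∩ ((S ∩ R) △ R)) ∪ P) △ S)ᶜ ∩ Q| = 5

5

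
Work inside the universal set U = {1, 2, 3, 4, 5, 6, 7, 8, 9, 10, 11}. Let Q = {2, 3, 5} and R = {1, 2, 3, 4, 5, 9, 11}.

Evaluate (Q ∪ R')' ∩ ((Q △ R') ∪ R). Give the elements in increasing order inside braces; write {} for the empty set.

{1, 4, 9, 11}

R' = {6, 7, 8, 10}
Q ∪ R' = {2, 3, 5, 6, 7, 8, 10}
(Q ∪ R')' = {1, 4, 9, 11}
Q △ R' = {2, 3, 5, 6, 7, 8, 10}
(Q △ R') ∪ R = {1, 2, 3, 4, 5, 6, 7, 8, 9, 10, 11}
(Q ∪ R')' ∩ ((Q △ R') ∪ R) = {1, 4, 9, 11}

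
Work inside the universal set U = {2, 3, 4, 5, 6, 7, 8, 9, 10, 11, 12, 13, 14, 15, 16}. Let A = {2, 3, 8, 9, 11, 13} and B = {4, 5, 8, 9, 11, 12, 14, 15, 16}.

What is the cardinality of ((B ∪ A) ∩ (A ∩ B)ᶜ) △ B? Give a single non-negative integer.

B ∪ A = {2, 3, 4, 5, 8, 9, 11, 12, 13, 14, 15, 16}
A ∩ B = {8, 9, 11}
(A ∩ B)ᶜ = {2, 3, 4, 5, 6, 7, 10, 12, 13, 14, 15, 16}
(B ∪ A) ∩ (A ∩ B)ᶜ = {2, 3, 4, 5, 12, 13, 14, 15, 16}
((B ∪ A) ∩ (A ∩ B)ᶜ) △ B = {2, 3, 8, 9, 11, 13}
|((B ∪ A) ∩ (A ∩ B)ᶜ) △ B| = 6

6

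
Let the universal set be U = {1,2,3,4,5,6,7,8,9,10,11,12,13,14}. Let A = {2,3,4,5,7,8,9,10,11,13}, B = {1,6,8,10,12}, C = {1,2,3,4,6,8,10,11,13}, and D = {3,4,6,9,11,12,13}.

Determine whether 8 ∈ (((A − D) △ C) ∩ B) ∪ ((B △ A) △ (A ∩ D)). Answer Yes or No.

8 ∈ A and 8 ∉ D, so 8 ∈ A − D
8 ∈ (A − D) and 8 ∈ C, so 8 ∉ (A − D) △ C
8 ∉ ((A − D) △ C) and 8 ∈ B, so 8 ∉ ((A − D) △ C) ∩ B
8 ∈ B and 8 ∈ A, so 8 ∉ B △ A
8 ∈ A and 8 ∉ D, so 8 ∉ A ∩ D
8 ∉ (B △ A) and 8 ∉ (A ∩ D), so 8 ∉ (B △ A) △ (A ∩ D)
8 ∉ (((A − D) △ C) ∩ B) and 8 ∉ ((B △ A) △ (A ∩ D)), so 8 ∉ (((A − D) △ C) ∩ B) ∪ ((B △ A) △ (A ∩ D))

No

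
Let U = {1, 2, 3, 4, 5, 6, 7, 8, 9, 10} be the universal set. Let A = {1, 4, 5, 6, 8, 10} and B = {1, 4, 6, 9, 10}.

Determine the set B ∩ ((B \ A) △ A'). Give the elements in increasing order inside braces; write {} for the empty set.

B \ A = {9}
A' = {2, 3, 7, 9}
(B \ A) △ A' = {2, 3, 7}
B ∩ ((B \ A) △ A') = {}

{}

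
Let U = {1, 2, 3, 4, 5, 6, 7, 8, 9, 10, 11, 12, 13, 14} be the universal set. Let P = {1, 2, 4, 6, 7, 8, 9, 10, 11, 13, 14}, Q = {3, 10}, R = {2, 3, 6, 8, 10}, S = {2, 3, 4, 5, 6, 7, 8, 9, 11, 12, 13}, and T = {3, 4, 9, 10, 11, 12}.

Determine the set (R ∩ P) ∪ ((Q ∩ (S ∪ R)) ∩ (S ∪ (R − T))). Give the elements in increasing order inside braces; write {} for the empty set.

{2, 3, 6, 8, 10}

R ∩ P = {2, 6, 8, 10}
S ∪ R = {2, 3, 4, 5, 6, 7, 8, 9, 10, 11, 12, 13}
Q ∩ (S ∪ R) = {3, 10}
R − T = {2, 6, 8}
S ∪ (R − T) = {2, 3, 4, 5, 6, 7, 8, 9, 11, 12, 13}
(Q ∩ (S ∪ R)) ∩ (S ∪ (R − T)) = {3}
(R ∩ P) ∪ ((Q ∩ (S ∪ R)) ∩ (S ∪ (R − T))) = {2, 3, 6, 8, 10}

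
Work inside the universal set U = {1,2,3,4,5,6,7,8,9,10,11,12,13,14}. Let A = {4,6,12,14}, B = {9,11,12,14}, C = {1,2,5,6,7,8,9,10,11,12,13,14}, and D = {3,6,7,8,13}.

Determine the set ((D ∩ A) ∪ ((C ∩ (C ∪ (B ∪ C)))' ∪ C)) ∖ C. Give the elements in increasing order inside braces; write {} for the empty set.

{3,4}

D ∩ A = {6}
B ∪ C = {1,2,5,6,7,8,9,10,11,12,13,14}
C ∪ (B ∪ C) = {1,2,5,6,7,8,9,10,11,12,13,14}
C ∩ (C ∪ (B ∪ C)) = {1,2,5,6,7,8,9,10,11,12,13,14}
(C ∩ (C ∪ (B ∪ C)))' = {3,4}
(C ∩ (C ∪ (B ∪ C)))' ∪ C = {1,2,3,4,5,6,7,8,9,10,11,12,13,14}
(D ∩ A) ∪ ((C ∩ (C ∪ (B ∪ C)))' ∪ C) = {1,2,3,4,5,6,7,8,9,10,11,12,13,14}
((D ∩ A) ∪ ((C ∩ (C ∪ (B ∪ C)))' ∪ C)) ∖ C = {3,4}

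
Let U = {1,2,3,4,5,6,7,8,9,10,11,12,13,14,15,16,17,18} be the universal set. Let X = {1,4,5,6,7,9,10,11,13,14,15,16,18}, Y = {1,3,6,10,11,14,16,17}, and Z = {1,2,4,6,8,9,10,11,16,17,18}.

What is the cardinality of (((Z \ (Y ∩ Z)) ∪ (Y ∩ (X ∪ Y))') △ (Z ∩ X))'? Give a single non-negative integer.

6

Y ∩ Z = {1,6,10,11,16,17}
Z \ (Y ∩ Z) = {2,4,8,9,18}
X ∪ Y = {1,3,4,5,6,7,9,10,11,13,14,15,16,17,18}
Y ∩ (X ∪ Y) = {1,3,6,10,11,14,16,17}
(Y ∩ (X ∪ Y))' = {2,4,5,7,8,9,12,13,15,18}
(Z \ (Y ∩ Z)) ∪ (Y ∩ (X ∪ Y))' = {2,4,5,7,8,9,12,13,15,18}
Z ∩ X = {1,4,6,9,10,11,16,18}
((Z \ (Y ∩ Z)) ∪ (Y ∩ (X ∪ Y))') △ (Z ∩ X) = {1,2,5,6,7,8,10,11,12,13,15,16}
(((Z \ (Y ∩ Z)) ∪ (Y ∩ (X ∪ Y))') △ (Z ∩ X))' = {3,4,9,14,17,18}
|(((Z \ (Y ∩ Z)) ∪ (Y ∩ (X ∪ Y))') △ (Z ∩ X))'| = 6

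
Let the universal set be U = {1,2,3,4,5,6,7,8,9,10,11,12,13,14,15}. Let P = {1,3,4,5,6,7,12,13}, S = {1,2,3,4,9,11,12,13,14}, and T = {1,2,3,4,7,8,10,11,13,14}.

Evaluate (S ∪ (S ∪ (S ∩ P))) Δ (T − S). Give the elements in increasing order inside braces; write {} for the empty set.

S ∩ P = {1,3,4,12,13}
S ∪ (S ∩ P) = {1,2,3,4,9,11,12,13,14}
S ∪ (S ∪ (S ∩ P)) = {1,2,3,4,9,11,12,13,14}
T − S = {7,8,10}
(S ∪ (S ∪ (S ∩ P))) Δ (T − S) = {1,2,3,4,7,8,9,10,11,12,13,14}

{1,2,3,4,7,8,9,10,11,12,13,14}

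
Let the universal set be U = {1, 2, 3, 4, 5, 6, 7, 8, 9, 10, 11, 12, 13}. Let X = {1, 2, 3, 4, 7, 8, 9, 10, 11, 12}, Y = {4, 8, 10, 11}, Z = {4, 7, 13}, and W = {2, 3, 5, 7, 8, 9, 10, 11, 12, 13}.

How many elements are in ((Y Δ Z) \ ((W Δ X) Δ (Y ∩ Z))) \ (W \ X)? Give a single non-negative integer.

Y Δ Z = {7, 8, 10, 11, 13}
W Δ X = {1, 4, 5, 13}
Y ∩ Z = {4}
(W Δ X) Δ (Y ∩ Z) = {1, 5, 13}
(Y Δ Z) \ ((W Δ X) Δ (Y ∩ Z)) = {7, 8, 10, 11}
W \ X = {5, 13}
((Y Δ Z) \ ((W Δ X) Δ (Y ∩ Z))) \ (W \ X) = {7, 8, 10, 11}
|((Y Δ Z) \ ((W Δ X) Δ (Y ∩ Z))) \ (W \ X)| = 4

4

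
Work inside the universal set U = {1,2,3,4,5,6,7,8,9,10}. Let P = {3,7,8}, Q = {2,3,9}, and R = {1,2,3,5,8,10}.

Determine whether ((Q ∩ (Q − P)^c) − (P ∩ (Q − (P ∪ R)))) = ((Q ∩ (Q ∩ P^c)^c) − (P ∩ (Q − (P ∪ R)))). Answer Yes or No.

Yes

Q − P = {2,9}
(Q − P)^c = {1,3,4,5,6,7,8,10}
Q ∩ (Q − P)^c = {3}
P ∪ R = {1,2,3,5,7,8,10}
Q − (P ∪ R) = {9}
P ∩ (Q − (P ∪ R)) = {}
(Q ∩ (Q − P)^c) − (P ∩ (Q − (P ∪ R))) = {3}
P^c = {1,2,4,5,6,9,10}
Q ∩ P^c = {2,9}
(Q ∩ P^c)^c = {1,3,4,5,6,7,8,10}
Q ∩ (Q ∩ P^c)^c = {3}
(Q ∩ (Q ∩ P^c)^c) − (P ∩ (Q − (P ∪ R))) = {3}
Both equal {3}, so (Q ∩ (Q − P)^c) − (P ∩ (Q − (P ∪ R))) = (Q ∩ (Q ∩ P^c)^c) − (P ∩ (Q − (P ∪ R))).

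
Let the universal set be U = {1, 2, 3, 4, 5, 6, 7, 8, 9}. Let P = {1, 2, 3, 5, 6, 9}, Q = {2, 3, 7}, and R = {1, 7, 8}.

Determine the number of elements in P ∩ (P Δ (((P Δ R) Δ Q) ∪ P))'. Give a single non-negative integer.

6

P Δ R = {2, 3, 5, 6, 7, 8, 9}
(P Δ R) Δ Q = {5, 6, 8, 9}
((P Δ R) Δ Q) ∪ P = {1, 2, 3, 5, 6, 8, 9}
P Δ (((P Δ R) Δ Q) ∪ P) = {8}
(P Δ (((P Δ R) Δ Q) ∪ P))' = {1, 2, 3, 4, 5, 6, 7, 9}
P ∩ (P Δ (((P Δ R) Δ Q) ∪ P))' = {1, 2, 3, 5, 6, 9}
|P ∩ (P Δ (((P Δ R) Δ Q) ∪ P))'| = 6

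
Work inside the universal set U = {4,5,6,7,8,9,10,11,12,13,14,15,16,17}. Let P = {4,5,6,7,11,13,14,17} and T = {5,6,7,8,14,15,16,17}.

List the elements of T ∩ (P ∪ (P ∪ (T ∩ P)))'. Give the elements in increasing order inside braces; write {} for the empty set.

T ∩ P = {5,6,7,14,17}
P ∪ (T ∩ P) = {4,5,6,7,11,13,14,17}
P ∪ (P ∪ (T ∩ P)) = {4,5,6,7,11,13,14,17}
(P ∪ (P ∪ (T ∩ P)))' = {8,9,10,12,15,16}
T ∩ (P ∪ (P ∪ (T ∩ P)))' = {8,15,16}

{8,15,16}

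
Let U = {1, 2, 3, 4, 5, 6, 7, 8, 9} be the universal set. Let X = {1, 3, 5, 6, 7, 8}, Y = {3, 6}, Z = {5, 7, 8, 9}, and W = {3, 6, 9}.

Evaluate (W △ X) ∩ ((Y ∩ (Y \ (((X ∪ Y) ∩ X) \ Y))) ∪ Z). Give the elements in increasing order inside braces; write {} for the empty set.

W △ X = {1, 5, 7, 8, 9}
X ∪ Y = {1, 3, 5, 6, 7, 8}
(X ∪ Y) ∩ X = {1, 3, 5, 6, 7, 8}
((X ∪ Y) ∩ X) \ Y = {1, 5, 7, 8}
Y \ (((X ∪ Y) ∩ X) \ Y) = {3, 6}
Y ∩ (Y \ (((X ∪ Y) ∩ X) \ Y)) = {3, 6}
(Y ∩ (Y \ (((X ∪ Y) ∩ X) \ Y))) ∪ Z = {3, 5, 6, 7, 8, 9}
(W △ X) ∩ ((Y ∩ (Y \ (((X ∪ Y) ∩ X) \ Y))) ∪ Z) = {5, 7, 8, 9}

{5, 7, 8, 9}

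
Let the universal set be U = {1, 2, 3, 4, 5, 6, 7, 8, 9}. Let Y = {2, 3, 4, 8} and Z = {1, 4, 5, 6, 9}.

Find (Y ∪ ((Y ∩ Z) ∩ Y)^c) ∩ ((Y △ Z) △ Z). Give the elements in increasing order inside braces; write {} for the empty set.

Y ∩ Z = {4}
(Y ∩ Z) ∩ Y = {4}
((Y ∩ Z) ∩ Y)^c = {1, 2, 3, 5, 6, 7, 8, 9}
Y ∪ ((Y ∩ Z) ∩ Y)^c = {1, 2, 3, 4, 5, 6, 7, 8, 9}
Y △ Z = {1, 2, 3, 5, 6, 8, 9}
(Y △ Z) △ Z = {2, 3, 4, 8}
(Y ∪ ((Y ∩ Z) ∩ Y)^c) ∩ ((Y △ Z) △ Z) = {2, 3, 4, 8}

{2, 3, 4, 8}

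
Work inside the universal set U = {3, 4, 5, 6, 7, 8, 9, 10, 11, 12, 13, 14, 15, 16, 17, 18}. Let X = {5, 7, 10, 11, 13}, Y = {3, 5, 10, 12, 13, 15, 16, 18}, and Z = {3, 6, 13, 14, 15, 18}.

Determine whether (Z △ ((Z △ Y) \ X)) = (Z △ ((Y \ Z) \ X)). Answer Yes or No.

No

Z △ Y = {5, 6, 10, 12, 14, 16}
(Z △ Y) \ X = {6, 12, 14, 16}
Z △ ((Z △ Y) \ X) = {3, 12, 13, 15, 16, 18}
Y \ Z = {5, 10, 12, 16}
(Y \ Z) \ X = {12, 16}
Z △ ((Y \ Z) \ X) = {3, 6, 12, 13, 14, 15, 16, 18}
6 ∈ Z △ ((Y \ Z) \ X) but 6 ∉ Z △ ((Z △ Y) \ X), so they differ.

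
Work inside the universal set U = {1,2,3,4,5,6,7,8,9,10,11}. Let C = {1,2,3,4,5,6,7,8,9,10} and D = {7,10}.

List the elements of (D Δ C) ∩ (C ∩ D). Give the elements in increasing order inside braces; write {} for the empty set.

D Δ C = {1,2,3,4,5,6,8,9}
C ∩ D = {7,10}
(D Δ C) ∩ (C ∩ D) = {}

{}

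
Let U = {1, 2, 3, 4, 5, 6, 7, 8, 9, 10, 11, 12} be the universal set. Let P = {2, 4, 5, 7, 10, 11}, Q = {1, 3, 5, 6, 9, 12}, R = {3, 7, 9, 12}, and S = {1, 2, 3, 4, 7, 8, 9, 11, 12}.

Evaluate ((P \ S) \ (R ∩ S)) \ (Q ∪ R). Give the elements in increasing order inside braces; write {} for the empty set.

P \ S = {5, 10}
R ∩ S = {3, 7, 9, 12}
(P \ S) \ (R ∩ S) = {5, 10}
Q ∪ R = {1, 3, 5, 6, 7, 9, 12}
((P \ S) \ (R ∩ S)) \ (Q ∪ R) = {10}

{10}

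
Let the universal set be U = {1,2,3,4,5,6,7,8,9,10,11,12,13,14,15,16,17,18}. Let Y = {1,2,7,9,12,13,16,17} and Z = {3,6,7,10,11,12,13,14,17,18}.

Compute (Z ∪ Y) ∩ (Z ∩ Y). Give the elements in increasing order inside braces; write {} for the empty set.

{7,12,13,17}

Z ∪ Y = {1,2,3,6,7,9,10,11,12,13,14,16,17,18}
Z ∩ Y = {7,12,13,17}
(Z ∪ Y) ∩ (Z ∩ Y) = {7,12,13,17}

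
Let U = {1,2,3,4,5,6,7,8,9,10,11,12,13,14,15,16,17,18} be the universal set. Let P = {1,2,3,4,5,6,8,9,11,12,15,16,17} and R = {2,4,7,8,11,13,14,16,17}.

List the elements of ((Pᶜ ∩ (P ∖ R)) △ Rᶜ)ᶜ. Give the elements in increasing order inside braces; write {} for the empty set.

{2,4,7,8,11,13,14,16,17}

Pᶜ = {7,10,13,14,18}
P ∖ R = {1,3,5,6,9,12,15}
Pᶜ ∩ (P ∖ R) = {}
Rᶜ = {1,3,5,6,9,10,12,15,18}
(Pᶜ ∩ (P ∖ R)) △ Rᶜ = {1,3,5,6,9,10,12,15,18}
((Pᶜ ∩ (P ∖ R)) △ Rᶜ)ᶜ = {2,4,7,8,11,13,14,16,17}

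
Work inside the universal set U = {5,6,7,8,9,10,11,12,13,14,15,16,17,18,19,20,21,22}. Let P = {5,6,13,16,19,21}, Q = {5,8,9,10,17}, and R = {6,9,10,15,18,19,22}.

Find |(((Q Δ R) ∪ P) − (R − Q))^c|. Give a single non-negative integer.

12

Q Δ R = {5,6,8,15,17,18,19,22}
(Q Δ R) ∪ P = {5,6,8,13,15,16,17,18,19,21,22}
R − Q = {6,15,18,19,22}
((Q Δ R) ∪ P) − (R − Q) = {5,8,13,16,17,21}
(((Q Δ R) ∪ P) − (R − Q))^c = {6,7,9,10,11,12,14,15,18,19,20,22}
|(((Q Δ R) ∪ P) − (R − Q))^c| = 12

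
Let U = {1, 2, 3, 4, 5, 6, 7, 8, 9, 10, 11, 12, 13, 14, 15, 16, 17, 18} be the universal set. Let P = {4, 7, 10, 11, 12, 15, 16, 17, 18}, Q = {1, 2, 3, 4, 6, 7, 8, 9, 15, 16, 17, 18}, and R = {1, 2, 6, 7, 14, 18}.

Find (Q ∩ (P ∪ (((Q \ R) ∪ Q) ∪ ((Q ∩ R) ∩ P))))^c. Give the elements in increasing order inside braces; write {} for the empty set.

Q \ R = {3, 4, 8, 9, 15, 16, 17}
(Q \ R) ∪ Q = {1, 2, 3, 4, 6, 7, 8, 9, 15, 16, 17, 18}
Q ∩ R = {1, 2, 6, 7, 18}
(Q ∩ R) ∩ P = {7, 18}
((Q \ R) ∪ Q) ∪ ((Q ∩ R) ∩ P) = {1, 2, 3, 4, 6, 7, 8, 9, 15, 16, 17, 18}
P ∪ (((Q \ R) ∪ Q) ∪ ((Q ∩ R) ∩ P)) = {1, 2, 3, 4, 6, 7, 8, 9, 10, 11, 12, 15, 16, 17, 18}
Q ∩ (P ∪ (((Q \ R) ∪ Q) ∪ ((Q ∩ R) ∩ P))) = {1, 2, 3, 4, 6, 7, 8, 9, 15, 16, 17, 18}
(Q ∩ (P ∪ (((Q \ R) ∪ Q) ∪ ((Q ∩ R) ∩ P))))^c = {5, 10, 11, 12, 13, 14}

{5, 10, 11, 12, 13, 14}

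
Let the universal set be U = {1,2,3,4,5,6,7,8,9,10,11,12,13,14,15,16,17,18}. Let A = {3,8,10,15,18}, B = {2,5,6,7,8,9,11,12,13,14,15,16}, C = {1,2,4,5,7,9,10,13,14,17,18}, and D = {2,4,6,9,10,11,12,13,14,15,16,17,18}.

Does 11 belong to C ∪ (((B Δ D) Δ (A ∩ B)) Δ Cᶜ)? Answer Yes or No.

11 ∈ B and 11 ∈ D, so 11 ∉ B Δ D
11 ∉ A and 11 ∈ B, so 11 ∉ A ∩ B
11 ∉ (B Δ D) and 11 ∉ (A ∩ B), so 11 ∉ (B Δ D) Δ (A ∩ B)
11 ∉ C, so 11 ∈ Cᶜ
11 ∉ ((B Δ D) Δ (A ∩ B)) and 11 ∈ Cᶜ, so 11 ∈ ((B Δ D) Δ (A ∩ B)) Δ Cᶜ
11 ∉ C and 11 ∈ (((B Δ D) Δ (A ∩ B)) Δ Cᶜ), so 11 ∈ C ∪ (((B Δ D) Δ (A ∩ B)) Δ Cᶜ)

Yes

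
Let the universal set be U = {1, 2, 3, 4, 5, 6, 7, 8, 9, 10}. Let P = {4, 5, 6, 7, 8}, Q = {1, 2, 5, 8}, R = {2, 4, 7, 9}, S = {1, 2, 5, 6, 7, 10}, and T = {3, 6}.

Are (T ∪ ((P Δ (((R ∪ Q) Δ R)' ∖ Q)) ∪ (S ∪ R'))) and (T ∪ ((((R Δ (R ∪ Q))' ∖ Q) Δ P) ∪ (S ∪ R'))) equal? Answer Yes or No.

R ∪ Q = {1, 2, 4, 5, 7, 8, 9}
(R ∪ Q) Δ R = {1, 5, 8}
((R ∪ Q) Δ R)' = {2, 3, 4, 6, 7, 9, 10}
((R ∪ Q) Δ R)' ∖ Q = {3, 4, 6, 7, 9, 10}
P Δ (((R ∪ Q) Δ R)' ∖ Q) = {3, 5, 8, 9, 10}
R' = {1, 3, 5, 6, 8, 10}
S ∪ R' = {1, 2, 3, 5, 6, 7, 8, 10}
(P Δ (((R ∪ Q) Δ R)' ∖ Q)) ∪ (S ∪ R') = {1, 2, 3, 5, 6, 7, 8, 9, 10}
T ∪ ((P Δ (((R ∪ Q) Δ R)' ∖ Q)) ∪ (S ∪ R')) = {1, 2, 3, 5, 6, 7, 8, 9, 10}
R Δ (R ∪ Q) = {1, 5, 8}
(R Δ (R ∪ Q))' = {2, 3, 4, 6, 7, 9, 10}
(R Δ (R ∪ Q))' ∖ Q = {3, 4, 6, 7, 9, 10}
((R Δ (R ∪ Q))' ∖ Q) Δ P = {3, 5, 8, 9, 10}
(((R Δ (R ∪ Q))' ∖ Q) Δ P) ∪ (S ∪ R') = {1, 2, 3, 5, 6, 7, 8, 9, 10}
T ∪ ((((R Δ (R ∪ Q))' ∖ Q) Δ P) ∪ (S ∪ R')) = {1, 2, 3, 5, 6, 7, 8, 9, 10}
Both equal {1, 2, 3, 5, 6, 7, 8, 9, 10}, so T ∪ ((P Δ (((R ∪ Q) Δ R)' ∖ Q)) ∪ (S ∪ R')) = T ∪ ((((R Δ (R ∪ Q))' ∖ Q) Δ P) ∪ (S ∪ R')).

Yes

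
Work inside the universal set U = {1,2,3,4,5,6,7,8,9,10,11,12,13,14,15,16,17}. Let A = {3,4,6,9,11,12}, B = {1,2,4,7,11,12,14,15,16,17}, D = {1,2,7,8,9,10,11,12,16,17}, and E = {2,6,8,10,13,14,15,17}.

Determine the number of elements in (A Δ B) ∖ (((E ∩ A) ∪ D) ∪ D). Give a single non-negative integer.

3

A Δ B = {1,2,3,6,7,9,14,15,16,17}
E ∩ A = {6}
(E ∩ A) ∪ D = {1,2,6,7,8,9,10,11,12,16,17}
((E ∩ A) ∪ D) ∪ D = {1,2,6,7,8,9,10,11,12,16,17}
(A Δ B) ∖ (((E ∩ A) ∪ D) ∪ D) = {3,14,15}
|(A Δ B) ∖ (((E ∩ A) ∪ D) ∪ D)| = 3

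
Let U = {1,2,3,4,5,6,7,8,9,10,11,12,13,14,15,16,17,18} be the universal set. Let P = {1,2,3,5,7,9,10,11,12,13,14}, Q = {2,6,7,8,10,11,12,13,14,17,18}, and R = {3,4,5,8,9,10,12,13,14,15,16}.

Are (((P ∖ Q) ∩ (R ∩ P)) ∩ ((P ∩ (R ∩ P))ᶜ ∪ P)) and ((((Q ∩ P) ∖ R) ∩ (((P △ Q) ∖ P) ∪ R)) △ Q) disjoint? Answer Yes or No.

P ∖ Q = {1,3,5,9}
R ∩ P = {3,5,9,10,12,13,14}
(P ∖ Q) ∩ (R ∩ P) = {3,5,9}
P ∩ (R ∩ P) = {3,5,9,10,12,13,14}
(P ∩ (R ∩ P))ᶜ = {1,2,4,6,7,8,11,15,16,17,18}
(P ∩ (R ∩ P))ᶜ ∪ P = {1,2,3,4,5,6,7,8,9,10,11,12,13,14,15,16,17,18}
((P ∖ Q) ∩ (R ∩ P)) ∩ ((P ∩ (R ∩ P))ᶜ ∪ P) = {3,5,9}
Q ∩ P = {2,7,10,11,12,13,14}
(Q ∩ P) ∖ R = {2,7,11}
P △ Q = {1,3,5,6,8,9,17,18}
(P △ Q) ∖ P = {6,8,17,18}
((P △ Q) ∖ P) ∪ R = {3,4,5,6,8,9,10,12,13,14,15,16,17,18}
((Q ∩ P) ∖ R) ∩ (((P △ Q) ∖ P) ∪ R) = {}
(((Q ∩ P) ∖ R) ∩ (((P △ Q) ∖ P) ∪ R)) △ Q = {2,6,7,8,10,11,12,13,14,17,18}
{3,5,9} and {2,6,7,8,10,11,12,13,14,17,18} share no elements.

Yes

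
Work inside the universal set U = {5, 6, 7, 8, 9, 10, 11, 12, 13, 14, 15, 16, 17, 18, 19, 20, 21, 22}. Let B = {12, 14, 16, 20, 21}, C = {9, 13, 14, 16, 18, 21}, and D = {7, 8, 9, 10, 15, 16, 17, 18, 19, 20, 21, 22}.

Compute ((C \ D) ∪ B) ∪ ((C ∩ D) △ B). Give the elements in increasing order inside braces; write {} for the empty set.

{9, 12, 13, 14, 16, 18, 20, 21}

C \ D = {13, 14}
(C \ D) ∪ B = {12, 13, 14, 16, 20, 21}
C ∩ D = {9, 16, 18, 21}
(C ∩ D) △ B = {9, 12, 14, 18, 20}
((C \ D) ∪ B) ∪ ((C ∩ D) △ B) = {9, 12, 13, 14, 16, 18, 20, 21}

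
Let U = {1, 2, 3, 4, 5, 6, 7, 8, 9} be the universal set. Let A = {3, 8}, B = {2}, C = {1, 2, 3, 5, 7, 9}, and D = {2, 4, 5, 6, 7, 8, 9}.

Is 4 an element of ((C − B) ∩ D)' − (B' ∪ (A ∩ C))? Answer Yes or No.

4 ∉ C and 4 ∉ B, so 4 ∉ C − B
4 ∉ (C − B) and 4 ∈ D, so 4 ∉ (C − B) ∩ D
4 ∈ ((C − B) ∩ D)' since 4 ∉ ((C − B) ∩ D)
4 ∉ B, so 4 ∈ B'
4 ∉ A and 4 ∉ C, so 4 ∉ A ∩ C
4 ∈ B' and 4 ∉ (A ∩ C), so 4 ∈ B' ∪ (A ∩ C)
4 ∈ ((C − B) ∩ D)' and 4 ∈ (B' ∪ (A ∩ C)), so 4 ∉ ((C − B) ∩ D)' − (B' ∪ (A ∩ C))

No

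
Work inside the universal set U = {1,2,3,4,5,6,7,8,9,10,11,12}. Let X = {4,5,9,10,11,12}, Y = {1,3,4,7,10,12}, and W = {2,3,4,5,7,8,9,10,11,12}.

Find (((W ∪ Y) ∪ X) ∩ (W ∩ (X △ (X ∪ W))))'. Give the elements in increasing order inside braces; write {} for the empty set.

{1,4,5,6,9,10,11,12}

W ∪ Y = {1,2,3,4,5,7,8,9,10,11,12}
(W ∪ Y) ∪ X = {1,2,3,4,5,7,8,9,10,11,12}
X ∪ W = {2,3,4,5,7,8,9,10,11,12}
X △ (X ∪ W) = {2,3,7,8}
W ∩ (X △ (X ∪ W)) = {2,3,7,8}
((W ∪ Y) ∪ X) ∩ (W ∩ (X △ (X ∪ W))) = {2,3,7,8}
(((W ∪ Y) ∪ X) ∩ (W ∩ (X △ (X ∪ W))))' = {1,4,5,6,9,10,11,12}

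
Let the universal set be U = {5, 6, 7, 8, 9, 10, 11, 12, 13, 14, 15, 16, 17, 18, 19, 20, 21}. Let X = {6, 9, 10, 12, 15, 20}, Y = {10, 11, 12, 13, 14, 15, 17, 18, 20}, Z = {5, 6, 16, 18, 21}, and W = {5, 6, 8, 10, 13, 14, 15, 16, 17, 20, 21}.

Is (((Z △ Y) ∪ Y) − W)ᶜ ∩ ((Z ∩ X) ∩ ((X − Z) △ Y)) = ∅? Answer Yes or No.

Z △ Y = {5, 6, 10, 11, 12, 13, 14, 15, 16, 17, 20, 21}
(Z △ Y) ∪ Y = {5, 6, 10, 11, 12, 13, 14, 15, 16, 17, 18, 20, 21}
((Z △ Y) ∪ Y) − W = {11, 12, 18}
(((Z △ Y) ∪ Y) − W)ᶜ = {5, 6, 7, 8, 9, 10, 13, 14, 15, 16, 17, 19, 20, 21}
Z ∩ X = {6}
X − Z = {9, 10, 12, 15, 20}
(X − Z) △ Y = {9, 11, 13, 14, 17, 18}
(Z ∩ X) ∩ ((X − Z) △ Y) = {}
{5, 6, 7, 8, 9, 10, 13, 14, 15, 16, 17, 19, 20, 21} and {} share no elements.

Yes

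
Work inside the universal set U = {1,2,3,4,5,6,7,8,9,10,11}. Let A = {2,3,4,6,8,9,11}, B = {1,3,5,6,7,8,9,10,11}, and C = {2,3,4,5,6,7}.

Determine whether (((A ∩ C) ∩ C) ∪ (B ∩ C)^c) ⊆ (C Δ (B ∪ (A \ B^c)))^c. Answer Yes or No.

No

A ∩ C = {2,3,4,6}
(A ∩ C) ∩ C = {2,3,4,6}
B ∩ C = {3,5,6,7}
(B ∩ C)^c = {1,2,4,8,9,10,11}
((A ∩ C) ∩ C) ∪ (B ∩ C)^c = {1,2,3,4,6,8,9,10,11}
B^c = {2,4}
A \ B^c = {3,6,8,9,11}
B ∪ (A \ B^c) = {1,3,5,6,7,8,9,10,11}
C Δ (B ∪ (A \ B^c)) = {1,2,4,8,9,10,11}
(C Δ (B ∪ (A \ B^c)))^c = {3,5,6,7}
1 ∈ ((A ∩ C) ∩ C) ∪ (B ∩ C)^c but 1 ∉ (C Δ (B ∪ (A \ B^c)))^c, so the inclusion fails.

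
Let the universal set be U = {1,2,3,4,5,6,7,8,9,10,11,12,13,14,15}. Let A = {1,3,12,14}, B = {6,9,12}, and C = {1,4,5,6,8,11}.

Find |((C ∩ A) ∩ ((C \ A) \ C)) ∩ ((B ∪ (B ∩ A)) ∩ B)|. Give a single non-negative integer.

0

C ∩ A = {1}
C \ A = {4,5,6,8,11}
(C \ A) \ C = {}
(C ∩ A) ∩ ((C \ A) \ C) = {}
B ∩ A = {12}
B ∪ (B ∩ A) = {6,9,12}
(B ∪ (B ∩ A)) ∩ B = {6,9,12}
((C ∩ A) ∩ ((C \ A) \ C)) ∩ ((B ∪ (B ∩ A)) ∩ B) = {}
|((C ∩ A) ∩ ((C \ A) \ C)) ∩ ((B ∪ (B ∩ A)) ∩ B)| = 0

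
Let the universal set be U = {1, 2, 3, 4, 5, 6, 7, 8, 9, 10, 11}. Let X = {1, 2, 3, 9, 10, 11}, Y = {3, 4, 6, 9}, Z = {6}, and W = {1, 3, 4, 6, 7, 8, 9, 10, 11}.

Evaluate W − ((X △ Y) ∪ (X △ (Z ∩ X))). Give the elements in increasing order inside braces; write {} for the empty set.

{7, 8}

X △ Y = {1, 2, 4, 6, 10, 11}
Z ∩ X = {}
X △ (Z ∩ X) = {1, 2, 3, 9, 10, 11}
(X △ Y) ∪ (X △ (Z ∩ X)) = {1, 2, 3, 4, 6, 9, 10, 11}
W − ((X △ Y) ∪ (X △ (Z ∩ X))) = {7, 8}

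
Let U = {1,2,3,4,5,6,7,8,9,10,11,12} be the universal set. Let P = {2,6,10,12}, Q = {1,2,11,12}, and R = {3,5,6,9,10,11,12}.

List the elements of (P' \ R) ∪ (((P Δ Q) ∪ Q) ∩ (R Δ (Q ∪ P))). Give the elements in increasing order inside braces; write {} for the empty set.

{1,2,4,7,8}

P' = {1,3,4,5,7,8,9,11}
P' \ R = {1,4,7,8}
P Δ Q = {1,6,10,11}
(P Δ Q) ∪ Q = {1,2,6,10,11,12}
Q ∪ P = {1,2,6,10,11,12}
R Δ (Q ∪ P) = {1,2,3,5,9}
((P Δ Q) ∪ Q) ∩ (R Δ (Q ∪ P)) = {1,2}
(P' \ R) ∪ (((P Δ Q) ∪ Q) ∩ (R Δ (Q ∪ P))) = {1,2,4,7,8}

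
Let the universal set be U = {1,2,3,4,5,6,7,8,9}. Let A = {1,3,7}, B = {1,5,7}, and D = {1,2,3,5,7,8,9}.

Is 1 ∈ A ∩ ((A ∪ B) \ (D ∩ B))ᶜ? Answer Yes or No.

1 ∈ A and 1 ∈ B, so 1 ∈ A ∪ B
1 ∈ D and 1 ∈ B, so 1 ∈ D ∩ B
1 ∈ (A ∪ B) and 1 ∈ (D ∩ B), so 1 ∉ (A ∪ B) \ (D ∩ B)
1 ∈ ((A ∪ B) \ (D ∩ B))ᶜ since 1 ∉ ((A ∪ B) \ (D ∩ B))
1 ∈ A and 1 ∈ ((A ∪ B) \ (D ∩ B))ᶜ, so 1 ∈ A ∩ ((A ∪ B) \ (D ∩ B))ᶜ

Yes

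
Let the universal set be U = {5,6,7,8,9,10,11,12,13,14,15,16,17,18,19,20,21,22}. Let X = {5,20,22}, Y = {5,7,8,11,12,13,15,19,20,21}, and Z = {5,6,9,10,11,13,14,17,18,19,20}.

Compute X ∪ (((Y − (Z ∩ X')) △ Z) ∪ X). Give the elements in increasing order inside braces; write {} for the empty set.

X' = {6,7,8,9,10,11,12,13,14,15,16,17,18,19,21}
Z ∩ X' = {6,9,10,11,13,14,17,18,19}
Y − (Z ∩ X') = {5,7,8,12,15,20,21}
(Y − (Z ∩ X')) △ Z = {6,7,8,9,10,11,12,13,14,15,17,18,19,21}
((Y − (Z ∩ X')) △ Z) ∪ X = {5,6,7,8,9,10,11,12,13,14,15,17,18,19,20,21,22}
X ∪ (((Y − (Z ∩ X')) △ Z) ∪ X) = {5,6,7,8,9,10,11,12,13,14,15,17,18,19,20,21,22}

{5,6,7,8,9,10,11,12,13,14,15,17,18,19,20,21,22}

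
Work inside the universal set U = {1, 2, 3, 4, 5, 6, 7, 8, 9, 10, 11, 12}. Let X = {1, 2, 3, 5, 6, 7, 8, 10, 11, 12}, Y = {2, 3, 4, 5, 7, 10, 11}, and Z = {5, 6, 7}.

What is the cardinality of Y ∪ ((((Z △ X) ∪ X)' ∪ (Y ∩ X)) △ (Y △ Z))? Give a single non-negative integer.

Z △ X = {1, 2, 3, 8, 10, 11, 12}
(Z △ X) ∪ X = {1, 2, 3, 5, 6, 7, 8, 10, 11, 12}
((Z △ X) ∪ X)' = {4, 9}
Y ∩ X = {2, 3, 5, 7, 10, 11}
((Z △ X) ∪ X)' ∪ (Y ∩ X) = {2, 3, 4, 5, 7, 9, 10, 11}
Y △ Z = {2, 3, 4, 6, 10, 11}
(((Z △ X) ∪ X)' ∪ (Y ∩ X)) △ (Y △ Z) = {5, 6, 7, 9}
Y ∪ ((((Z △ X) ∪ X)' ∪ (Y ∩ X)) △ (Y △ Z)) = {2, 3, 4, 5, 6, 7, 9, 10, 11}
|Y ∪ ((((Z △ X) ∪ X)' ∪ (Y ∩ X)) △ (Y △ Z))| = 9

9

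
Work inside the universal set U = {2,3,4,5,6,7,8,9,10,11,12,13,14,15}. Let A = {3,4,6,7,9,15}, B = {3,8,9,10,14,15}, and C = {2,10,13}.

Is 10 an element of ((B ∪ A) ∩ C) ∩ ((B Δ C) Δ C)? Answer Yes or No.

10 ∈ B and 10 ∉ A, so 10 ∈ B ∪ A
10 ∈ (B ∪ A) and 10 ∈ C, so 10 ∈ (B ∪ A) ∩ C
10 ∈ B and 10 ∈ C, so 10 ∉ B Δ C
10 ∉ (B Δ C) and 10 ∈ C, so 10 ∈ (B Δ C) Δ C
10 ∈ ((B ∪ A) ∩ C) and 10 ∈ ((B Δ C) Δ C), so 10 ∈ ((B ∪ A) ∩ C) ∩ ((B Δ C) Δ C)

Yes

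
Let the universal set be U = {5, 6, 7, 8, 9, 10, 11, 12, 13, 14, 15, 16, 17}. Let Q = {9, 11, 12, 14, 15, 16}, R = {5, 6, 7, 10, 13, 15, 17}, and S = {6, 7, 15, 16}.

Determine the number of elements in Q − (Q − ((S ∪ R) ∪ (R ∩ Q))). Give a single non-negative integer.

S ∪ R = {5, 6, 7, 10, 13, 15, 16, 17}
R ∩ Q = {15}
(S ∪ R) ∪ (R ∩ Q) = {5, 6, 7, 10, 13, 15, 16, 17}
Q − ((S ∪ R) ∪ (R ∩ Q)) = {9, 11, 12, 14}
Q − (Q − ((S ∪ R) ∪ (R ∩ Q))) = {15, 16}
|Q − (Q − ((S ∪ R) ∪ (R ∩ Q)))| = 2

2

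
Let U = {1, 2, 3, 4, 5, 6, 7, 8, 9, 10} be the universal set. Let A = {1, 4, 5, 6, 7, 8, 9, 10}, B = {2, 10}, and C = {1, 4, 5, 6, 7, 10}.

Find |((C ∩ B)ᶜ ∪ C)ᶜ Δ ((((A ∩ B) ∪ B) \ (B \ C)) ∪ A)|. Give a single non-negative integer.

8

C ∩ B = {10}
(C ∩ B)ᶜ = {1, 2, 3, 4, 5, 6, 7, 8, 9}
(C ∩ B)ᶜ ∪ C = {1, 2, 3, 4, 5, 6, 7, 8, 9, 10}
((C ∩ B)ᶜ ∪ C)ᶜ = {}
A ∩ B = {10}
(A ∩ B) ∪ B = {2, 10}
B \ C = {2}
((A ∩ B) ∪ B) \ (B \ C) = {10}
(((A ∩ B) ∪ B) \ (B \ C)) ∪ A = {1, 4, 5, 6, 7, 8, 9, 10}
((C ∩ B)ᶜ ∪ C)ᶜ Δ ((((A ∩ B) ∪ B) \ (B \ C)) ∪ A) = {1, 4, 5, 6, 7, 8, 9, 10}
|((C ∩ B)ᶜ ∪ C)ᶜ Δ ((((A ∩ B) ∪ B) \ (B \ C)) ∪ A)| = 8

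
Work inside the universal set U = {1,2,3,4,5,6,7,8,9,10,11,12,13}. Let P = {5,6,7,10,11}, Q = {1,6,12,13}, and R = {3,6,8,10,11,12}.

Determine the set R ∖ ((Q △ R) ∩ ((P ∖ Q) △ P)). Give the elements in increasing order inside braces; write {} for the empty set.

{3,6,8,10,11,12}

Q △ R = {1,3,8,10,11,13}
P ∖ Q = {5,7,10,11}
(P ∖ Q) △ P = {6}
(Q △ R) ∩ ((P ∖ Q) △ P) = {}
R ∖ ((Q △ R) ∩ ((P ∖ Q) △ P)) = {3,6,8,10,11,12}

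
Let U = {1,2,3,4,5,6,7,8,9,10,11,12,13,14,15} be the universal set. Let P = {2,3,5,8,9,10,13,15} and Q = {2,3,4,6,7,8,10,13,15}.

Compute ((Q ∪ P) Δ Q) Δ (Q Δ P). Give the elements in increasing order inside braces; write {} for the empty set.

{4,6,7}

Q ∪ P = {2,3,4,5,6,7,8,9,10,13,15}
(Q ∪ P) Δ Q = {5,9}
Q Δ P = {4,5,6,7,9}
((Q ∪ P) Δ Q) Δ (Q Δ P) = {4,6,7}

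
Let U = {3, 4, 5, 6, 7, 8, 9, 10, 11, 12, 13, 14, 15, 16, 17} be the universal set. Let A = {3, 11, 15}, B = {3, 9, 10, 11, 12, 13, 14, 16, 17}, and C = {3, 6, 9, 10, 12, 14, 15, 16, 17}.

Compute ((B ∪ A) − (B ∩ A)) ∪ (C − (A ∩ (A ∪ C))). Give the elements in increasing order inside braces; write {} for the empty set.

{6, 9, 10, 12, 13, 14, 15, 16, 17}

B ∪ A = {3, 9, 10, 11, 12, 13, 14, 15, 16, 17}
B ∩ A = {3, 11}
(B ∪ A) − (B ∩ A) = {9, 10, 12, 13, 14, 15, 16, 17}
A ∪ C = {3, 6, 9, 10, 11, 12, 14, 15, 16, 17}
A ∩ (A ∪ C) = {3, 11, 15}
C − (A ∩ (A ∪ C)) = {6, 9, 10, 12, 14, 16, 17}
((B ∪ A) − (B ∩ A)) ∪ (C − (A ∩ (A ∪ C))) = {6, 9, 10, 12, 13, 14, 15, 16, 17}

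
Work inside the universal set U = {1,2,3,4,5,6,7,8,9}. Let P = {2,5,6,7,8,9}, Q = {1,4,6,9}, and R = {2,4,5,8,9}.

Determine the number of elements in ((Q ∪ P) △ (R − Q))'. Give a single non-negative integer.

4

Q ∪ P = {1,2,4,5,6,7,8,9}
R − Q = {2,5,8}
(Q ∪ P) △ (R − Q) = {1,4,6,7,9}
((Q ∪ P) △ (R − Q))' = {2,3,5,8}
|((Q ∪ P) △ (R − Q))'| = 4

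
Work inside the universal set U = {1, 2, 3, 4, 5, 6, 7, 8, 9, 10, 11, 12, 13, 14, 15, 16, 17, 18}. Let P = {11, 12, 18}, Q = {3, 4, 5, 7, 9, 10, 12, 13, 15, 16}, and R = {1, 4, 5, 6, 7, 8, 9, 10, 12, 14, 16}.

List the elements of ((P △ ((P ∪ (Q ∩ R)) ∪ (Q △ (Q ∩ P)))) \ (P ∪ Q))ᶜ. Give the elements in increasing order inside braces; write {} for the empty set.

{1, 2, 3, 4, 5, 6, 7, 8, 9, 10, 11, 12, 13, 14, 15, 16, 17, 18}

Q ∩ R = {4, 5, 7, 9, 10, 12, 16}
P ∪ (Q ∩ R) = {4, 5, 7, 9, 10, 11, 12, 16, 18}
Q ∩ P = {12}
Q △ (Q ∩ P) = {3, 4, 5, 7, 9, 10, 13, 15, 16}
(P ∪ (Q ∩ R)) ∪ (Q △ (Q ∩ P)) = {3, 4, 5, 7, 9, 10, 11, 12, 13, 15, 16, 18}
P △ ((P ∪ (Q ∩ R)) ∪ (Q △ (Q ∩ P))) = {3, 4, 5, 7, 9, 10, 13, 15, 16}
P ∪ Q = {3, 4, 5, 7, 9, 10, 11, 12, 13, 15, 16, 18}
(P △ ((P ∪ (Q ∩ R)) ∪ (Q △ (Q ∩ P)))) \ (P ∪ Q) = {}
((P △ ((P ∪ (Q ∩ R)) ∪ (Q △ (Q ∩ P)))) \ (P ∪ Q))ᶜ = {1, 2, 3, 4, 5, 6, 7, 8, 9, 10, 11, 12, 13, 14, 15, 16, 17, 18}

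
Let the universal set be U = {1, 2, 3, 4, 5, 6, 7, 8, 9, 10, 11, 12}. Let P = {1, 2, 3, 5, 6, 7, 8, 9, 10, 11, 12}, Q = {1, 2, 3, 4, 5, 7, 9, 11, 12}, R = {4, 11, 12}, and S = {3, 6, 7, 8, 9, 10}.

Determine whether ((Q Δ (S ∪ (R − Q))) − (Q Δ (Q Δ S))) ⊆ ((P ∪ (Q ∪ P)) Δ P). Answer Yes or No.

No

R − Q = {}
S ∪ (R − Q) = {3, 6, 7, 8, 9, 10}
Q Δ (S ∪ (R − Q)) = {1, 2, 4, 5, 6, 8, 10, 11, 12}
Q Δ S = {1, 2, 4, 5, 6, 8, 10, 11, 12}
Q Δ (Q Δ S) = {3, 6, 7, 8, 9, 10}
(Q Δ (S ∪ (R − Q))) − (Q Δ (Q Δ S)) = {1, 2, 4, 5, 11, 12}
Q ∪ P = {1, 2, 3, 4, 5, 6, 7, 8, 9, 10, 11, 12}
P ∪ (Q ∪ P) = {1, 2, 3, 4, 5, 6, 7, 8, 9, 10, 11, 12}
(P ∪ (Q ∪ P)) Δ P = {4}
1 ∈ (Q Δ (S ∪ (R − Q))) − (Q Δ (Q Δ S)) but 1 ∉ (P ∪ (Q ∪ P)) Δ P, so the inclusion fails.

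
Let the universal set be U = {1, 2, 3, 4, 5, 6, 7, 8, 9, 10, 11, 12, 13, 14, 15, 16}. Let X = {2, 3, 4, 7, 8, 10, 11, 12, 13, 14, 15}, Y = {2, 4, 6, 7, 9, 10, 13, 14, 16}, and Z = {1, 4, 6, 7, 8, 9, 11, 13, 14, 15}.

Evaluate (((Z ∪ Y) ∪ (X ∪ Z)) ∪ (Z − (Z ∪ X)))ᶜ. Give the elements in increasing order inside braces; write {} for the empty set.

{5}

Z ∪ Y = {1, 2, 4, 6, 7, 8, 9, 10, 11, 13, 14, 15, 16}
X ∪ Z = {1, 2, 3, 4, 6, 7, 8, 9, 10, 11, 12, 13, 14, 15}
(Z ∪ Y) ∪ (X ∪ Z) = {1, 2, 3, 4, 6, 7, 8, 9, 10, 11, 12, 13, 14, 15, 16}
Z ∪ X = {1, 2, 3, 4, 6, 7, 8, 9, 10, 11, 12, 13, 14, 15}
Z − (Z ∪ X) = {}
((Z ∪ Y) ∪ (X ∪ Z)) ∪ (Z − (Z ∪ X)) = {1, 2, 3, 4, 6, 7, 8, 9, 10, 11, 12, 13, 14, 15, 16}
(((Z ∪ Y) ∪ (X ∪ Z)) ∪ (Z − (Z ∪ X)))ᶜ = {5}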